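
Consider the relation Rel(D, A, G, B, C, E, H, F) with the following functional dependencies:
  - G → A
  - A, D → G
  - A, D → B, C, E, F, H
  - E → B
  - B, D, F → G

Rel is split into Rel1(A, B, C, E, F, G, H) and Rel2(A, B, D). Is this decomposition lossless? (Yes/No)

No

Common attributes: {A, B}; their closure is {A, B}.
Neither Rel1 nor Rel2 is contained in that closure, so the decomposition is lossy.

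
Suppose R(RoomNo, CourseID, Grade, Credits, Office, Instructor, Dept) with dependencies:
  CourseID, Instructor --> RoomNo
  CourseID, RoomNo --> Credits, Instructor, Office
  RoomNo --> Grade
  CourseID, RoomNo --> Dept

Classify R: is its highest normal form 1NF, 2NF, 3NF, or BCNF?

Candidate keys: {CourseID, Instructor}, {CourseID, RoomNo}. Prime attributes: {CourseID, Instructor, RoomNo}.
For RoomNo --> Grade we have {RoomNo}⁺ = {Grade, RoomNo}; {RoomNo} is not a superkey, so BCNF fails.
Because {Grade} is non-prime and the left side of RoomNo --> Grade is not a superkey, the relation is not in 3NF.
The proper key subset {RoomNo} of {CourseID, RoomNo} determines non-prime {Grade}, so the relation is not even in 2NF.

1NF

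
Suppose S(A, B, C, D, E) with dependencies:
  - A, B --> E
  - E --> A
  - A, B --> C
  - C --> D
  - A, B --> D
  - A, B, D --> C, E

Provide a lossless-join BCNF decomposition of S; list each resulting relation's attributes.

{A, E}; {B, C, E}; {C, D}

Candidate keys of the original relation: {A, B}, {B, E}.
{A, B, C, D, E}: {E} determines {A, E} here but is not a superkey — split on E --> A, giving {A, E} and {B, C, D, E}.
{A, E} has no BCNF violation.
{B, C, D, E}: {C} determines {C, D} here but is not a superkey — split on C --> D, giving {C, D} and {B, C, E}.
{C, D} has no BCNF violation.
{B, C, E} has no BCNF violation.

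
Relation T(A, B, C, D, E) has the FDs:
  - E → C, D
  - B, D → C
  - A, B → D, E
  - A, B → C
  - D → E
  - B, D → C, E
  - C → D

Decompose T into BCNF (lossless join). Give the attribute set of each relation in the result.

{A, B, E}; {C, D, E}

Candidate key of the original relation: {A, B}.
{A, B, C, D, E}: {E} determines {C, D, E} here but is not a superkey — split on E → C, D, giving {C, D, E} and {A, B, E}.
{C, D, E} has no BCNF violation.
{A, B, E} has no BCNF violation.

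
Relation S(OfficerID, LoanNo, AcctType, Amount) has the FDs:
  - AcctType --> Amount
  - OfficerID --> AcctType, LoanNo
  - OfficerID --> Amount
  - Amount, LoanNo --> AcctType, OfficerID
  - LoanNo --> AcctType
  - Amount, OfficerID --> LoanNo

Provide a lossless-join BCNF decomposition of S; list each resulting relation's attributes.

Candidate keys of the original relation: {LoanNo}, {OfficerID}.
Within {AcctType, Amount, LoanNo, OfficerID}: {AcctType}⁺ ∩ {AcctType, Amount, LoanNo, OfficerID} = {AcctType, Amount}, not the whole set, so AcctType --> Amount violates BCNF; decompose into {AcctType, Amount} and {AcctType, LoanNo, OfficerID}.
{AcctType, Amount} is in BCNF.
{AcctType, LoanNo, OfficerID} is in BCNF.

{AcctType, Amount}; {AcctType, LoanNo, OfficerID}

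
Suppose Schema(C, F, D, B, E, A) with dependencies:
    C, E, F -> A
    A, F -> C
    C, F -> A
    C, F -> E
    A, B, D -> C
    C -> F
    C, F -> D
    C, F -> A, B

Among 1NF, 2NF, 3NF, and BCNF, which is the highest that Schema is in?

Candidate keys: {A, B, D}, {A, F}, {C}. Prime attributes: {A, B, C, D, F}.
Each dependency's left side is a superkey — BCNF holds.

BCNF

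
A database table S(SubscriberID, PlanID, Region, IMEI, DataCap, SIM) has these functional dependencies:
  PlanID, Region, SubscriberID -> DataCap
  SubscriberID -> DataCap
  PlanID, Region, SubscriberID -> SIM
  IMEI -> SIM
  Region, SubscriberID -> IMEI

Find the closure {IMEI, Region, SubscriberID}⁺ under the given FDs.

Start with {IMEI, Region, SubscriberID}.
SubscriberID -> DataCap applies; add {DataCap} → now {DataCap, IMEI, Region, SubscriberID}.
IMEI -> SIM applies; add {SIM} → now {DataCap, IMEI, Region, SIM, SubscriberID}.
No further FD applies.

{DataCap, IMEI, Region, SIM, SubscriberID}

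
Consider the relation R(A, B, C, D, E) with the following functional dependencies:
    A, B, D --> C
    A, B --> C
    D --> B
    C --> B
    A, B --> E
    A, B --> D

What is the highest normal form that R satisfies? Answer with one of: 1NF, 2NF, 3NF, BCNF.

Candidate keys: {A, B}, {A, C}, {A, D}. Prime attributes: {A, B, C, D}.
For D --> B we have {D}⁺ = {B, D}; {D} is not a superkey, so BCNF fails.
But every attribute on its right side ({B}) is prime, and the same holds for every other non-superkey FD, so 3NF still holds.

3NF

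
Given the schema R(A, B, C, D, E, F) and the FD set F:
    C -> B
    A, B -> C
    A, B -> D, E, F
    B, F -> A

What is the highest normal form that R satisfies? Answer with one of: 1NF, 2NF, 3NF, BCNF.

Candidate keys: {A, B}, {A, C}, {B, F}, {C, F}. Prime attributes: {A, B, C, F}.
C -> B: {C}⁺ = {B, C}, which is not all of the attributes, so the left side is not a superkey — BCNF is violated.
But every attribute on its right side ({B}) is prime, and the same holds for every other non-superkey FD, so 3NF still holds.

3NF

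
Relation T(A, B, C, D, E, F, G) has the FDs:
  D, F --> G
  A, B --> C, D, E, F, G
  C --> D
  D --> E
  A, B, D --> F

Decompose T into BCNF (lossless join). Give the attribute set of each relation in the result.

Candidate key of the original relation: {A, B}.
{A, B, C, D, E, F, G}: {D, F} determines {D, E, F, G} here but is not a superkey — split on D, F --> E, G, giving {D, E, F, G} and {A, B, C, D, F}.
{D, E, F, G}: {D} determines {D, E} here but is not a superkey — split on D --> E, giving {D, E} and {D, F, G}.
{D, E} is in BCNF.
{D, F, G} is in BCNF.
{A, B, C, D, F}: {C} determines {C, D} here but is not a superkey — split on C --> D, giving {C, D} and {A, B, C, F}.
{C, D} is in BCNF.
{A, B, C, F} is in BCNF.

{A, B, C, F}; {C, D}; {D, E}; {D, F, G}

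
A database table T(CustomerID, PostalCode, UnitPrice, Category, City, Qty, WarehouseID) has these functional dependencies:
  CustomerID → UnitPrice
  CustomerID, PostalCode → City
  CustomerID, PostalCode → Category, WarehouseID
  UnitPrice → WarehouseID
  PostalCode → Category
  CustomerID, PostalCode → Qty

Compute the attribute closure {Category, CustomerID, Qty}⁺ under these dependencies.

{Category, CustomerID, Qty, UnitPrice, WarehouseID}

Start with {Category, CustomerID, Qty}.
CustomerID → UnitPrice applies; add {UnitPrice} → now {Category, CustomerID, Qty, UnitPrice}.
UnitPrice → WarehouseID applies; add {WarehouseID} → now {Category, CustomerID, Qty, UnitPrice, WarehouseID}.
No further FD applies.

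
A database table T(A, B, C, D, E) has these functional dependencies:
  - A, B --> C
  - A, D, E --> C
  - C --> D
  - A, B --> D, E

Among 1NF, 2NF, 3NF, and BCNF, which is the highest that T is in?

2NF

Candidate key: {A, B}. Prime attributes: {A, B}.
For A, D, E --> C we have {A, D, E}⁺ = {A, C, D, E}; {A, D, E} is not a superkey, so BCNF fails.
A, D, E --> C determines the non-prime attribute {C} from a non-superkey — 3NF is violated.
No non-prime attribute depends on a proper subset of any candidate key, so 2NF holds.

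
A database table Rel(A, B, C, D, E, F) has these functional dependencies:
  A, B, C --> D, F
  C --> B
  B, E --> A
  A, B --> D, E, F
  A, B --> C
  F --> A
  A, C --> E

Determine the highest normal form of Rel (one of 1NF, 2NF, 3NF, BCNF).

Candidate keys: {A, B}, {A, C}, {B, E}, {B, F}, {C, E}, {C, F}. Prime attributes: {A, B, C, E, F}.
C --> B breaks BCNF: {C}⁺ = {B, C}, so {C} is not a superkey.
Since {B} ⊆ prime attributes and every other non-superkey FD also has a prime right side, the schema is in 3NF.

3NF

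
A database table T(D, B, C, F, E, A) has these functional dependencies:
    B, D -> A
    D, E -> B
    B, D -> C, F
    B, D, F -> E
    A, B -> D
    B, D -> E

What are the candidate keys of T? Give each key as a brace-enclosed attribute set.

{A, B} is a candidate key since {A, B}⁺ = {A, B, C, D, E, F} covers every attribute.
{B, D} is a candidate key since {B, D}⁺ = {A, B, C, D, E, F} covers every attribute.
{D, E} is a candidate key since {D, E}⁺ = {A, B, C, D, E, F} covers every attribute.
No proper subset of any of these is a key, and no other minimal superkey exists.

{A, B}, {B, D}, {D, E}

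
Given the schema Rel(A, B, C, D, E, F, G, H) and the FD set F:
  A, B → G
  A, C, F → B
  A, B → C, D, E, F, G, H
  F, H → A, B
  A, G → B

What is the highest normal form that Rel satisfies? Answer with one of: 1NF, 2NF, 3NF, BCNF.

Candidate keys: {A, B}, {A, C, F}, {A, G}, {F, H}. Prime attributes: {A, B, C, F, G, H}.
The left-hand side of every FD is a superkey, so BCNF is satisfied.

BCNF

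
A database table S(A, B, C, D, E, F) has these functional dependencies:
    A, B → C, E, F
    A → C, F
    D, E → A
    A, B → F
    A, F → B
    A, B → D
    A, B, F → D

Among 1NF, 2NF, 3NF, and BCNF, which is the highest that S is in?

Candidate keys: {A}, {D, E}. Prime attributes: {A, D, E}.
The left-hand side of every FD is a superkey, so BCNF is satisfied.

BCNF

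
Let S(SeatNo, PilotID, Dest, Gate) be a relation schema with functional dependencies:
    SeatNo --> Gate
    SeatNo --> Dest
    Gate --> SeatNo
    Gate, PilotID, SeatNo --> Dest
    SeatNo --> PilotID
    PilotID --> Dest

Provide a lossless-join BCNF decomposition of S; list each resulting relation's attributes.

{Dest, PilotID}; {Gate, PilotID, SeatNo}

Candidate keys of the original relation: {Gate}, {SeatNo}.
{Dest, Gate, PilotID, SeatNo}: {PilotID} determines {Dest, PilotID} here but is not a superkey — split on PilotID --> Dest, giving {Dest, PilotID} and {Gate, PilotID, SeatNo}.
{Dest, PilotID}: every determinant is a superkey — BCNF.
{Gate, PilotID, SeatNo}: every determinant is a superkey — BCNF.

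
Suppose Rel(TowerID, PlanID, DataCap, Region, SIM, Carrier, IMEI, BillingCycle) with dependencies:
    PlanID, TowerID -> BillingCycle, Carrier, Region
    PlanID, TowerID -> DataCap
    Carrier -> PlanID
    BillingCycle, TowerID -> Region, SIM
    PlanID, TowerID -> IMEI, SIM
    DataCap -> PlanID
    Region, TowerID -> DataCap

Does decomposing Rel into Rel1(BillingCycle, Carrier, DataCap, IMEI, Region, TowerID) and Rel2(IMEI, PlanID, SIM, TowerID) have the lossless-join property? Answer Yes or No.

The shared attributes are {IMEI, TowerID} and {IMEI, TowerID}⁺ = {IMEI, TowerID}.
Rel1 ⊄ {IMEI, TowerID} and Rel2 ⊄ {IMEI, TowerID}, so the split is lossy.

No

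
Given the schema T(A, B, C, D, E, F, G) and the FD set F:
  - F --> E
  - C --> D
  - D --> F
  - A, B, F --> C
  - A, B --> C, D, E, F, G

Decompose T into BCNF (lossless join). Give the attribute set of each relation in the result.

{A, B, C, G}; {C, D}; {D, F}; {E, F}

Candidate key of the original relation: {A, B}.
Within {A, B, C, D, E, F, G}: {F}⁺ ∩ {A, B, C, D, E, F, G} = {E, F}, not the whole set, so F --> E violates BCNF; decompose into {E, F} and {A, B, C, D, F, G}.
{E, F}: every determinant is a superkey — BCNF.
Within {A, B, C, D, F, G}: {C}⁺ ∩ {A, B, C, D, F, G} = {C, D, F}, not the whole set, so C --> D, F violates BCNF; decompose into {C, D, F} and {A, B, C, G}.
Within {C, D, F}: {D}⁺ ∩ {C, D, F} = {D, F}, not the whole set, so D --> F violates BCNF; decompose into {D, F} and {C, D}.
{D, F}: every determinant is a superkey — BCNF.
{C, D}: every determinant is a superkey — BCNF.
{A, B, C, G}: every determinant is a superkey — BCNF.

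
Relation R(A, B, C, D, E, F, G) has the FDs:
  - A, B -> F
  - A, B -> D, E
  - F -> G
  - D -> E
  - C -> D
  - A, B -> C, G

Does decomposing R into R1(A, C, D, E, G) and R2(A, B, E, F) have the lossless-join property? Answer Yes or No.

The shared attributes are {A, E} and {A, E}⁺ = {A, E}.
The closure covers neither R1 nor R2 entirely; the join is not lossless.

No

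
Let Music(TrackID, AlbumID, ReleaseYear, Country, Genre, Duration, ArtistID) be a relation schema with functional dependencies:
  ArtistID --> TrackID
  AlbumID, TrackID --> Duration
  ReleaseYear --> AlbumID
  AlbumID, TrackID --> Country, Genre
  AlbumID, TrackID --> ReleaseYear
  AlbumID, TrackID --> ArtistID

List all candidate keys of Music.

{AlbumID, ArtistID}, {AlbumID, TrackID}, {ArtistID, ReleaseYear}, {ReleaseYear, TrackID}

{AlbumID, ArtistID}⁺ = {AlbumID, ArtistID, Country, Duration, Genre, ReleaseYear, TrackID} — all of the relation — so {AlbumID, ArtistID} is a candidate key.
{AlbumID, TrackID}⁺ = {AlbumID, ArtistID, Country, Duration, Genre, ReleaseYear, TrackID} — all of the relation — so {AlbumID, TrackID} is a candidate key.
{ArtistID, ReleaseYear}⁺ = {AlbumID, ArtistID, Country, Duration, Genre, ReleaseYear, TrackID} — all of the relation — so {ArtistID, ReleaseYear} is a candidate key.
{ReleaseYear, TrackID}⁺ = {AlbumID, ArtistID, Country, Duration, Genre, ReleaseYear, TrackID} — all of the relation — so {ReleaseYear, TrackID} is a candidate key.
No proper subset of any of these is a key, and no other minimal superkey exists.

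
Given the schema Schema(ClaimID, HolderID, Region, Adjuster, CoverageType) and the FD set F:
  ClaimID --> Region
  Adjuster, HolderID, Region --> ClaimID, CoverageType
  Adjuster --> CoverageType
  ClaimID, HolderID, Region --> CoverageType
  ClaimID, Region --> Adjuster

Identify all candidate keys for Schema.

{Adjuster, HolderID, Region}, {ClaimID, HolderID}

Attributes never on any right-hand side: {HolderID} — every candidate key must contain it.
Closure of {ClaimID, HolderID} is {Adjuster, ClaimID, CoverageType, HolderID, Region}, the whole schema; {ClaimID, HolderID} is a candidate key.
Closure of {Adjuster, HolderID, Region} is {Adjuster, ClaimID, CoverageType, HolderID, Region}, the whole schema; {Adjuster, HolderID, Region} is a candidate key.
No proper subset of any of these is a key, and no other minimal superkey exists.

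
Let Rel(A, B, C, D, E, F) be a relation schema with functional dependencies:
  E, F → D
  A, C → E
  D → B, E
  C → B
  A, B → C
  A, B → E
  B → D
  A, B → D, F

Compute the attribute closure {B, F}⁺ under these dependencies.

{B, D, E, F}

Start with {B, F}.
B → D applies; add {D} → now {B, D, F}.
D → B, E applies; add {E} → now {B, D, E, F}.
No further FD applies.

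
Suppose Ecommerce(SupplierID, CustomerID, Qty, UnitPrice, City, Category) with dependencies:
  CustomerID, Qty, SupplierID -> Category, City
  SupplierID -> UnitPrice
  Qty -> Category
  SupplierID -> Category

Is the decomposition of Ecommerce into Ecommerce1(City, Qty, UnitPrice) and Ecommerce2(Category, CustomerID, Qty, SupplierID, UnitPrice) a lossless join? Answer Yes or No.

No

Ecommerce1 ∩ Ecommerce2 = {Qty, UnitPrice}; its closure under F is {Category, Qty, UnitPrice}.
Neither Ecommerce1 nor Ecommerce2 is contained in that closure, so the decomposition is lossy.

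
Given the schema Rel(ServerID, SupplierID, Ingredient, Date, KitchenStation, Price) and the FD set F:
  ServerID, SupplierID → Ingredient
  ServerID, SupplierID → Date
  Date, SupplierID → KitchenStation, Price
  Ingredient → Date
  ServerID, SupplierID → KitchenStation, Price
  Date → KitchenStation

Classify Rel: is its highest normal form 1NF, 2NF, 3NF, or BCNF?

Candidate key: {ServerID, SupplierID}. Prime attributes: {ServerID, SupplierID}.
Date, SupplierID → KitchenStation, Price: {Date, SupplierID}⁺ = {Date, KitchenStation, Price, SupplierID}, which is not all of the attributes, so the left side is not a superkey — BCNF is violated.
Date, SupplierID → KitchenStation, Price determines the non-prime attributes {KitchenStation, Price} from a non-superkey — 3NF is violated.
Checking every proper subset of each key, none determines a non-prime attribute — 2NF is satisfied.

2NF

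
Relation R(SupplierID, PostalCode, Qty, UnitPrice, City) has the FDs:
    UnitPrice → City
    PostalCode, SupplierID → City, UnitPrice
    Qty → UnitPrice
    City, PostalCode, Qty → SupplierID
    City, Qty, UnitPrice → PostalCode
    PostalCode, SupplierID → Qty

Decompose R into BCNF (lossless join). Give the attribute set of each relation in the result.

Candidate keys of the original relation: {PostalCode, SupplierID}, {Qty}.
{City, PostalCode, Qty, SupplierID, UnitPrice}: {UnitPrice} determines {City, UnitPrice} here but is not a superkey — split on UnitPrice → City, giving {City, UnitPrice} and {PostalCode, Qty, SupplierID, UnitPrice}.
{City, UnitPrice}: every determinant is a superkey — BCNF.
{PostalCode, Qty, SupplierID, UnitPrice}: every determinant is a superkey — BCNF.

{City, UnitPrice}; {PostalCode, Qty, SupplierID, UnitPrice}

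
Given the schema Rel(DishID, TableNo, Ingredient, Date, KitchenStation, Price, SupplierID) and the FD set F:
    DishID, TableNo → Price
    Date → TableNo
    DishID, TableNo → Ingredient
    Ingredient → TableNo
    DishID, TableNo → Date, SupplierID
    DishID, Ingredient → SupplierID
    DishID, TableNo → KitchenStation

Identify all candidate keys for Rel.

{DishID} never appears on the right of any FD, so every key must include it.
{Date, DishID} is a candidate key since {Date, DishID}⁺ = {Date, DishID, Ingredient, KitchenStation, Price, SupplierID, TableNo} covers every attribute.
{DishID, Ingredient} is a candidate key since {DishID, Ingredient}⁺ = {Date, DishID, Ingredient, KitchenStation, Price, SupplierID, TableNo} covers every attribute.
{DishID, TableNo} is a candidate key since {DishID, TableNo}⁺ = {Date, DishID, Ingredient, KitchenStation, Price, SupplierID, TableNo} covers every attribute.
No proper subset of any of these is a key, and no other minimal superkey exists.

{Date, DishID}, {DishID, Ingredient}, {DishID, TableNo}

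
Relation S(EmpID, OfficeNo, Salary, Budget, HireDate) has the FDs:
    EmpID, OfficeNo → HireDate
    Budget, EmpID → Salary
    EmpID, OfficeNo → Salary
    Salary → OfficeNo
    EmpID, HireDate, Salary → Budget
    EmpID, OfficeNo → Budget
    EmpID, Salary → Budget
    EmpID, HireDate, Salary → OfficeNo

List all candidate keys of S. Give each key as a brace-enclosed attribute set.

No FD produces {EmpID}, so it must be in every candidate key.
Closure of {Budget, EmpID} is {Budget, EmpID, HireDate, OfficeNo, Salary}, the whole schema; {Budget, EmpID} is a candidate key.
Closure of {EmpID, OfficeNo} is {Budget, EmpID, HireDate, OfficeNo, Salary}, the whole schema; {EmpID, OfficeNo} is a candidate key.
Closure of {EmpID, Salary} is {Budget, EmpID, HireDate, OfficeNo, Salary}, the whole schema; {EmpID, Salary} is a candidate key.
These are minimal and exhaustive — every other superkey contains one of them.

{Budget, EmpID}, {EmpID, OfficeNo}, {EmpID, Salary}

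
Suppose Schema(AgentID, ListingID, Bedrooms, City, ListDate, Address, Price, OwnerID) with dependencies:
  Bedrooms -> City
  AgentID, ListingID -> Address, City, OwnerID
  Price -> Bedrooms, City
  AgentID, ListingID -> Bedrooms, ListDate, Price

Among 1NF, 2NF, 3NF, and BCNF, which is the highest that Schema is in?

Candidate key: {AgentID, ListingID}. Prime attributes: {AgentID, ListingID}.
For Bedrooms -> City we have {Bedrooms}⁺ = {Bedrooms, City}; {Bedrooms} is not a superkey, so BCNF fails.
Bedrooms -> City has non-prime {City} on the right and a non-superkey on the left, so 3NF fails.
No proper subset of a key has a non-prime attribute in its closure, so there is no partial dependency; 2NF holds.

2NF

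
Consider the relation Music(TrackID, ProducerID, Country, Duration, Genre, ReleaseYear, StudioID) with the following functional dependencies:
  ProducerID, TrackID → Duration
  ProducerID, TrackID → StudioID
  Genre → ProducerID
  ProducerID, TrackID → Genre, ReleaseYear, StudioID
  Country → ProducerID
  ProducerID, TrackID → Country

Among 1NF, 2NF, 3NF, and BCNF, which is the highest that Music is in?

Candidate keys: {Country, TrackID}, {Genre, TrackID}, {ProducerID, TrackID}. Prime attributes: {Country, Genre, ProducerID, TrackID}.
Genre → ProducerID breaks BCNF: {Genre}⁺ = {Genre, ProducerID}, so {Genre} is not a superkey.
Since {ProducerID} ⊆ prime attributes and every other non-superkey FD also has a prime right side, the schema is in 3NF.

3NF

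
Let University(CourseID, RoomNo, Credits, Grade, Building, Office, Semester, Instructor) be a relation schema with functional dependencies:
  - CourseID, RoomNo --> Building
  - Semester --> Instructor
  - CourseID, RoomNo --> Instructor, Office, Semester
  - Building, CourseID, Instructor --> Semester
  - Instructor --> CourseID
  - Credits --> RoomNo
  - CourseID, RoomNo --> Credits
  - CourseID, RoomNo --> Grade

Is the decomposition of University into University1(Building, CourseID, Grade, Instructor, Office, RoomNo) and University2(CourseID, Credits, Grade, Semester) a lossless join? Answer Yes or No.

University1 ∩ University2 = {CourseID, Grade}; its closure under F is {CourseID, Grade}.
University1 ⊄ {CourseID, Grade} and University2 ⊄ {CourseID, Grade}, so the split is lossy.

No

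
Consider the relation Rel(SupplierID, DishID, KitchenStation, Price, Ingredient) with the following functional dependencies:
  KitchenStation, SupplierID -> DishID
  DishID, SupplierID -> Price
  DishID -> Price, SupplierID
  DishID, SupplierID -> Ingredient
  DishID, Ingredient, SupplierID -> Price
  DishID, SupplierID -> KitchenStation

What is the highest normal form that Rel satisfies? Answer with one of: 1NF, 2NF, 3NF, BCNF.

BCNF

Candidate keys: {DishID}, {KitchenStation, SupplierID}. Prime attributes: {DishID, KitchenStation, SupplierID}.
Every FD has a superkey on the left, so the relation is in BCNF.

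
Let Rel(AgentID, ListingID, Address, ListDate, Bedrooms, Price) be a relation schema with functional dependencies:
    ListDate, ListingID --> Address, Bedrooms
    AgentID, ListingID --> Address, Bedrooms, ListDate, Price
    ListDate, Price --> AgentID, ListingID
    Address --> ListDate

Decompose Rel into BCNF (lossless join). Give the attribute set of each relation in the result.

Candidate keys of the original relation: {Address, Price}, {AgentID, ListingID}, {ListDate, Price}.
Within {Address, AgentID, Bedrooms, ListDate, ListingID, Price}: {ListDate, ListingID}⁺ ∩ {Address, AgentID, Bedrooms, ListDate, ListingID, Price} = {Address, Bedrooms, ListDate, ListingID}, not the whole set, so ListDate, ListingID --> Address, Bedrooms violates BCNF; decompose into {Address, Bedrooms, ListDate, ListingID} and {AgentID, ListDate, ListingID, Price}.
Within {Address, Bedrooms, ListDate, ListingID}: {Address}⁺ ∩ {Address, Bedrooms, ListDate, ListingID} = {Address, ListDate}, not the whole set, so Address --> ListDate violates BCNF; decompose into {Address, ListDate} and {Address, Bedrooms, ListingID}.
{Address, ListDate}: every determinant is a superkey — BCNF.
{Address, Bedrooms, ListingID}: every determinant is a superkey — BCNF.
{AgentID, ListDate, ListingID, Price}: every determinant is a superkey — BCNF.

{Address, Bedrooms, ListingID}; {Address, ListDate}; {AgentID, ListDate, ListingID, Price}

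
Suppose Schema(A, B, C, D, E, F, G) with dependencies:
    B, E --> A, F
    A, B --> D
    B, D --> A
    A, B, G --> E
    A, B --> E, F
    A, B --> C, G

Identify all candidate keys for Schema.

{A, B}, {B, D}, {B, E}

{B} never appears on the right of any FD, so every key must include it.
{A, B}⁺ = {A, B, C, D, E, F, G}, which is every attribute, so {A, B} is a candidate key.
{B, D}⁺ = {A, B, C, D, E, F, G}, which is every attribute, so {B, D} is a candidate key.
{B, E}⁺ = {A, B, C, D, E, F, G}, which is every attribute, so {B, E} is a candidate key.
No proper subset of any of these is a key, and no other minimal superkey exists.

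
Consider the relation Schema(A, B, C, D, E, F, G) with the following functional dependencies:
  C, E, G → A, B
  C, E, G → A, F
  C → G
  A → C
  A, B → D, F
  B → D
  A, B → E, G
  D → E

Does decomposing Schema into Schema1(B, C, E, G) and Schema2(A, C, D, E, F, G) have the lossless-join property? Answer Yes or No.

Yes

Common attributes: {C, E, G}; their closure is {A, B, C, D, E, F, G}.
This includes all of Schema1, so the common attributes are a superkey of Schema1 — the join is lossless.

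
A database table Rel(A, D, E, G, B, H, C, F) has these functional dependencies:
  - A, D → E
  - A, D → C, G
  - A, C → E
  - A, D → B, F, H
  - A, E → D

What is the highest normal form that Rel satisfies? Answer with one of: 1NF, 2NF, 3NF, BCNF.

BCNF

Candidate keys: {A, C}, {A, D}, {A, E}. Prime attributes: {A, C, D, E}.
Each dependency's left side is a superkey — BCNF holds.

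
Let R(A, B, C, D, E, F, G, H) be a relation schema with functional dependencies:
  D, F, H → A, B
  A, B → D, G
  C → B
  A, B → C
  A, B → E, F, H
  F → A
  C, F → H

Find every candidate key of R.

{A, B}, {A, C}, {B, F}, {C, F}, {D, F, H}

Closure of {A, B} is {A, B, C, D, E, F, G, H}, the whole schema; {A, B} is a candidate key.
Closure of {A, C} is {A, B, C, D, E, F, G, H}, the whole schema; {A, C} is a candidate key.
Closure of {B, F} is {A, B, C, D, E, F, G, H}, the whole schema; {B, F} is a candidate key.
Closure of {C, F} is {A, B, C, D, E, F, G, H}, the whole schema; {C, F} is a candidate key.
Closure of {D, F, H} is {A, B, C, D, E, F, G, H}, the whole schema; {D, F, H} is a candidate key.
These are minimal and exhaustive — every other superkey contains one of them.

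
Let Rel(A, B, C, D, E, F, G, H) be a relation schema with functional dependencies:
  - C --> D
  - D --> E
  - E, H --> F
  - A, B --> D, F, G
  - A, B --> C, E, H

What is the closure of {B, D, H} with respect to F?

{B, D, E, F, H}

Start with {B, D, H}.
D --> E applies; add {E} → now {B, D, E, H}.
E, H --> F applies; add {F} → now {B, D, E, F, H}.
No further FD applies.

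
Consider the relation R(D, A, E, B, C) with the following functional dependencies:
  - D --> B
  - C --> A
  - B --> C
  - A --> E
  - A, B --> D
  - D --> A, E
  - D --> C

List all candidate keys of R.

{B}⁺ = {A, B, C, D, E} — all of the relation — so {B} is a candidate key.
{D}⁺ = {A, B, C, D, E} — all of the relation — so {D} is a candidate key.
These are minimal and exhaustive — every other superkey contains one of them.

{B}, {D}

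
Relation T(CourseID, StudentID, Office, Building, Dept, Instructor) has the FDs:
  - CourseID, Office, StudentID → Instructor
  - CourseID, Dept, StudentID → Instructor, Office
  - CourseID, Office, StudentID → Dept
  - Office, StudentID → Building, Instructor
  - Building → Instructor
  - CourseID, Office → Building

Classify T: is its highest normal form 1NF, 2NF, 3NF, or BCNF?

1NF

Candidate keys: {CourseID, Dept, StudentID}, {CourseID, Office, StudentID}. Prime attributes: {CourseID, Dept, Office, StudentID}.
For Office, StudentID → Building, Instructor we have {Office, StudentID}⁺ = {Building, Instructor, Office, StudentID}; {Office, StudentID} is not a superkey, so BCNF fails.
Because {Building, Instructor} are non-prime and the left side of Office, StudentID → Building, Instructor is not a superkey, the relation is not in 3NF.
Since {CourseID, Office} ⊂ {CourseID, Office, StudentID} and {CourseID, Office}⁺ ⊇ {Building, Instructor} with {Building, Instructor} non-prime, there is a partial dependency; 2NF fails.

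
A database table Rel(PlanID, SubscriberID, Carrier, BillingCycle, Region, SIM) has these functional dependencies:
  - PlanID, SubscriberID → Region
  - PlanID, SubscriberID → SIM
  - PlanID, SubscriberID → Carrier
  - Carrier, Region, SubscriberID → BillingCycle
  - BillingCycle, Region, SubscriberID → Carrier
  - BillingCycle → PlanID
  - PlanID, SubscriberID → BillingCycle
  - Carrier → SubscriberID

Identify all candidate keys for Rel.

Closure of {BillingCycle, Carrier} is {BillingCycle, Carrier, PlanID, Region, SIM, SubscriberID}, the whole schema; {BillingCycle, Carrier} is a candidate key.
Closure of {BillingCycle, SubscriberID} is {BillingCycle, Carrier, PlanID, Region, SIM, SubscriberID}, the whole schema; {BillingCycle, SubscriberID} is a candidate key.
Closure of {Carrier, PlanID} is {BillingCycle, Carrier, PlanID, Region, SIM, SubscriberID}, the whole schema; {Carrier, PlanID} is a candidate key.
Closure of {Carrier, Region} is {BillingCycle, Carrier, PlanID, Region, SIM, SubscriberID}, the whole schema; {Carrier, Region} is a candidate key.
Closure of {PlanID, SubscriberID} is {BillingCycle, Carrier, PlanID, Region, SIM, SubscriberID}, the whole schema; {PlanID, SubscriberID} is a candidate key.
These are minimal and exhaustive — every other superkey contains one of them.

{BillingCycle, Carrier}, {BillingCycle, SubscriberID}, {Carrier, PlanID}, {Carrier, Region}, {PlanID, SubscriberID}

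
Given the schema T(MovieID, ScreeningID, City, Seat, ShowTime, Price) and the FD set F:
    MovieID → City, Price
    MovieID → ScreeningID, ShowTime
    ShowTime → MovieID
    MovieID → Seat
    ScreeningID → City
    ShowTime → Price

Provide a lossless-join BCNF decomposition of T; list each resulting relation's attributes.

{City, ScreeningID}; {MovieID, Price, ScreeningID, Seat, ShowTime}

Candidate keys of the original relation: {MovieID}, {ShowTime}.
In {City, MovieID, Price, ScreeningID, Seat, ShowTime}, {ScreeningID} is not a superkey ({ScreeningID}⁺ restricted to this set is {City, ScreeningID}), so split on ScreeningID → City into {City, ScreeningID} and {MovieID, Price, ScreeningID, Seat, ShowTime}.
{City, ScreeningID} has no BCNF violation.
{MovieID, Price, ScreeningID, Seat, ShowTime} has no BCNF violation.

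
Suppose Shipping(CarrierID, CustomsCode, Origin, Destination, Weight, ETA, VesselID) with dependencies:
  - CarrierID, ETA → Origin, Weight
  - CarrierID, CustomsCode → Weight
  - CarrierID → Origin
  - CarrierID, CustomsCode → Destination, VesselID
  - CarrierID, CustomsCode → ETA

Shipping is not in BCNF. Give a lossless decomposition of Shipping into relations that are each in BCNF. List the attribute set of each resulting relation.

{CarrierID, CustomsCode, Destination, ETA, VesselID}; {CarrierID, ETA, Weight}; {CarrierID, Origin}

Candidate key of the original relation: {CarrierID, CustomsCode}.
In {CarrierID, CustomsCode, Destination, ETA, Origin, VesselID, Weight}, {CarrierID, ETA} is not a superkey ({CarrierID, ETA}⁺ restricted to this set is {CarrierID, ETA, Origin, Weight}), so split on CarrierID, ETA → Origin, Weight into {CarrierID, ETA, Origin, Weight} and {CarrierID, CustomsCode, Destination, ETA, VesselID}.
In {CarrierID, ETA, Origin, Weight}, {CarrierID} is not a superkey ({CarrierID}⁺ restricted to this set is {CarrierID, Origin}), so split on CarrierID → Origin into {CarrierID, Origin} and {CarrierID, ETA, Weight}.
{CarrierID, Origin} is in BCNF.
{CarrierID, ETA, Weight} is in BCNF.
{CarrierID, CustomsCode, Destination, ETA, VesselID} is in BCNF.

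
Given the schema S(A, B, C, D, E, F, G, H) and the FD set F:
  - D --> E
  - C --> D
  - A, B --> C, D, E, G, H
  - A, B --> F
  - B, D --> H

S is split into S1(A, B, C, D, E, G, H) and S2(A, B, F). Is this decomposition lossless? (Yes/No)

S1 ∩ S2 = {A, B}; its closure under F is {A, B, C, D, E, F, G, H}.
S1 is contained in that closure, so S1 ∩ S2 --> S1 holds and the join is lossless.

Yes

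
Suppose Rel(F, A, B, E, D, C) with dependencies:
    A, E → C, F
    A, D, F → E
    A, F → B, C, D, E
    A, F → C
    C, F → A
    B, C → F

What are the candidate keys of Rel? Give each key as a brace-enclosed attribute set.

{A, E}⁺ = {A, B, C, D, E, F} — all of the relation — so {A, E} is a candidate key.
{A, F}⁺ = {A, B, C, D, E, F} — all of the relation — so {A, F} is a candidate key.
{B, C}⁺ = {A, B, C, D, E, F} — all of the relation — so {B, C} is a candidate key.
{C, F}⁺ = {A, B, C, D, E, F} — all of the relation — so {C, F} is a candidate key.
These are minimal and exhaustive — every other superkey contains one of them.

{A, E}, {A, F}, {B, C}, {C, F}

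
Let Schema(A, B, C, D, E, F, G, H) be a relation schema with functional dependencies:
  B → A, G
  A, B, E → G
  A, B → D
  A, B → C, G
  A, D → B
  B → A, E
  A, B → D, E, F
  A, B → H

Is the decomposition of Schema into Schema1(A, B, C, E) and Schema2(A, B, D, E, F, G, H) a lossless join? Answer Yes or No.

Common attributes: {A, B, E}; their closure is {A, B, C, D, E, F, G, H}.
Schema1 is contained in that closure, so Schema1 ∩ Schema2 → Schema1 holds and the join is lossless.

Yes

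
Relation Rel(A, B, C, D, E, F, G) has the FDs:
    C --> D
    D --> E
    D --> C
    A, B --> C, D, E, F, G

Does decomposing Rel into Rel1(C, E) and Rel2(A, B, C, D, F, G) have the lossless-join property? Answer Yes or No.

Yes

Rel1 ∩ Rel2 = {C}; its closure under F is {C, D, E}.
Since Rel1 ⊆ {C, D, E}, the intersection is a superkey of Rel1; the decomposition is lossless.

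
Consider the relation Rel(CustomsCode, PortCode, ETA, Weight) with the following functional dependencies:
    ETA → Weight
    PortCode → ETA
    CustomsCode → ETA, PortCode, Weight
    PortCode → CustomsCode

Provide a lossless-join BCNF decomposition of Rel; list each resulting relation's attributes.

{CustomsCode, ETA, PortCode}; {ETA, Weight}

Candidate keys of the original relation: {CustomsCode}, {PortCode}.
In {CustomsCode, ETA, PortCode, Weight}, {ETA} is not a superkey ({ETA}⁺ restricted to this set is {ETA, Weight}), so split on ETA → Weight into {ETA, Weight} and {CustomsCode, ETA, PortCode}.
{ETA, Weight}: every determinant is a superkey — BCNF.
{CustomsCode, ETA, PortCode}: every determinant is a superkey — BCNF.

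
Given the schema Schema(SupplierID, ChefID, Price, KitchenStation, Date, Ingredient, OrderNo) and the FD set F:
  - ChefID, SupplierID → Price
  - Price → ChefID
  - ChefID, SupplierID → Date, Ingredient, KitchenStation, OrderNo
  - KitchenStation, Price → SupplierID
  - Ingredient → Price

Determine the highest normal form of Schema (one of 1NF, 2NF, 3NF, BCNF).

Candidate keys: {ChefID, SupplierID}, {Ingredient, KitchenStation}, {Ingredient, SupplierID}, {KitchenStation, Price}, {Price, SupplierID}. Prime attributes: {ChefID, Ingredient, KitchenStation, Price, SupplierID}.
Price → ChefID: {Price}⁺ = {ChefID, Price}, which is not all of the attributes, so the left side is not a superkey — BCNF is violated.
But every attribute on its right side ({ChefID}) is prime, and the same holds for every other non-superkey FD, so 3NF still holds.

3NF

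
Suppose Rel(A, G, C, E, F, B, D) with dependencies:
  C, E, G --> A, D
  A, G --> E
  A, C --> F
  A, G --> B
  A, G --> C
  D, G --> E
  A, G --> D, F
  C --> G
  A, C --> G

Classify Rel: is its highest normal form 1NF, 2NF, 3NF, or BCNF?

3NF

Candidate keys: {A, C}, {A, G}, {C, D}, {C, E}. Prime attributes: {A, C, D, E, G}.
D, G --> E: {D, G}⁺ = {D, E, G}, which is not all of the attributes, so the left side is not a superkey — BCNF is violated.
But every attribute on its right side ({E}) is prime, and the same holds for every other non-superkey FD, so 3NF still holds.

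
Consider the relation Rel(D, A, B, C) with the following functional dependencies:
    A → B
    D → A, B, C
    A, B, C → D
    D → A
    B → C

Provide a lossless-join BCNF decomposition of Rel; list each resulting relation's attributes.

{A, B, D}; {B, C}

Candidate keys of the original relation: {A}, {D}.
In {A, B, C, D}, {B} is not a superkey ({B}⁺ restricted to this set is {B, C}), so split on B → C into {B, C} and {A, B, D}.
{B, C} is in BCNF.
{A, B, D} is in BCNF.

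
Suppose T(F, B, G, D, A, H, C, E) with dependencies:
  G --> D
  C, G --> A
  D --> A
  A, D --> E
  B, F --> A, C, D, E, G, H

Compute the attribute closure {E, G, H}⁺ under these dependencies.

{A, D, E, G, H}

Start with {E, G, H}.
G --> D applies; add {D} → now {D, E, G, H}.
D --> A applies; add {A} → now {A, D, E, G, H}.
No further FD applies.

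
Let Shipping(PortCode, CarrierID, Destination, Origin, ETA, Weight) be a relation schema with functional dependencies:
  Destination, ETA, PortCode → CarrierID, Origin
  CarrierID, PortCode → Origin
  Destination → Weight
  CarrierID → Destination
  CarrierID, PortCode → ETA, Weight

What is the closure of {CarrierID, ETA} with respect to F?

{CarrierID, Destination, ETA, Weight}

Start with {CarrierID, ETA}.
CarrierID → Destination applies; add {Destination} → now {CarrierID, Destination, ETA}.
Destination → Weight applies; add {Weight} → now {CarrierID, Destination, ETA, Weight}.
No further FD applies.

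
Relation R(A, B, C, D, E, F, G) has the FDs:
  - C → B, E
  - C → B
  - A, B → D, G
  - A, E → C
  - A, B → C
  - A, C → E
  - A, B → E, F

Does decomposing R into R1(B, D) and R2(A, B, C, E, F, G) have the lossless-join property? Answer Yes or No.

No

R1 ∩ R2 = {B}; its closure under F is {B}.
The closure covers neither R1 nor R2 entirely; the join is not lossless.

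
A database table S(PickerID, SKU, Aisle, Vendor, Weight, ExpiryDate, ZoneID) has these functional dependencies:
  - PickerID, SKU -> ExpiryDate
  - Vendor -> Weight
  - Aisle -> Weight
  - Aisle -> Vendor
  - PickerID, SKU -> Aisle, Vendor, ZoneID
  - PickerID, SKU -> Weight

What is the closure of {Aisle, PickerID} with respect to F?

Start with {Aisle, PickerID}.
Aisle -> Weight applies; add {Weight} → now {Aisle, PickerID, Weight}.
Aisle -> Vendor applies; add {Vendor} → now {Aisle, PickerID, Vendor, Weight}.
No further FD applies.

{Aisle, PickerID, Vendor, Weight}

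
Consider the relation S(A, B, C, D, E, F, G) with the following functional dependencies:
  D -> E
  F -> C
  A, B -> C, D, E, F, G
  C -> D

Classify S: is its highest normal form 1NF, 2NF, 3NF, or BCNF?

Candidate key: {A, B}. Prime attributes: {A, B}.
D -> E: {D}⁺ = {D, E}, which is not all of the attributes, so the left side is not a superkey — BCNF is violated.
Because {E} is non-prime and the left side of D -> E is not a superkey, the relation is not in 3NF.
Checking every proper subset of each key, none determines a non-prime attribute — 2NF is satisfied.

2NF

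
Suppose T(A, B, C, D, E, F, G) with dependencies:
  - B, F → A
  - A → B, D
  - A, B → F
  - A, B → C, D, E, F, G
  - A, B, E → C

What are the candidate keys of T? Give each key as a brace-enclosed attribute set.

{A}, {B, F}

{A}⁺ = {A, B, C, D, E, F, G}, which is every attribute, so {A} is a candidate key.
{B, F}⁺ = {A, B, C, D, E, F, G}, which is every attribute, so {B, F} is a candidate key.
No proper subset of any of these is a key, and no other minimal superkey exists.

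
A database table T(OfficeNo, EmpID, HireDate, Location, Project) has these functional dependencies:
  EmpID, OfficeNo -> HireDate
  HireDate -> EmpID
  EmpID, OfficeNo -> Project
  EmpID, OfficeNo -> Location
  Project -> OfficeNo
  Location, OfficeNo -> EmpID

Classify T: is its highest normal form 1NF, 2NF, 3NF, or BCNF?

3NF

Candidate keys: {EmpID, OfficeNo}, {EmpID, Project}, {HireDate, OfficeNo}, {HireDate, Project}, {Location, OfficeNo}, {Location, Project}. Prime attributes: {EmpID, HireDate, Location, OfficeNo, Project}.
HireDate -> EmpID breaks BCNF: {HireDate}⁺ = {EmpID, HireDate}, so {HireDate} is not a superkey.
Since {EmpID} ⊆ prime attributes and every other non-superkey FD also has a prime right side, the schema is in 3NF.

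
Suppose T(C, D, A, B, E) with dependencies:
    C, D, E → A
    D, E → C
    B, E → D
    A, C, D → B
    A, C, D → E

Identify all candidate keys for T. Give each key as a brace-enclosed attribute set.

{A, C, D}, {B, E}, {D, E}

{B, E}⁺ = {A, B, C, D, E} — all of the relation — so {B, E} is a candidate key.
{D, E}⁺ = {A, B, C, D, E} — all of the relation — so {D, E} is a candidate key.
{A, C, D}⁺ = {A, B, C, D, E} — all of the relation — so {A, C, D} is a candidate key.
These are minimal and exhaustive — every other superkey contains one of them.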